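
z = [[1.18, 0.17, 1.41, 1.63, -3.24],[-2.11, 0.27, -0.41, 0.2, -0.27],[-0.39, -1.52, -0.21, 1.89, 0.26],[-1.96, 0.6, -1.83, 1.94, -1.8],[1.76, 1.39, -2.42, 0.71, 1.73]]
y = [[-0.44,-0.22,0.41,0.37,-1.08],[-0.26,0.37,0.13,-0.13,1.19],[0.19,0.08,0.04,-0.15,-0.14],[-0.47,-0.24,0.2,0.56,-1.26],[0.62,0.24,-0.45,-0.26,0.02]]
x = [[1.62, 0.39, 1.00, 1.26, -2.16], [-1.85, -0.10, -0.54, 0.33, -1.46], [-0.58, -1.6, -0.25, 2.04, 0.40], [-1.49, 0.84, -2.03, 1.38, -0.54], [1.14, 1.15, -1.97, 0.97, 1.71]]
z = y + x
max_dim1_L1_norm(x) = 6.94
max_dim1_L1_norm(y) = 2.73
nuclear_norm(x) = 13.02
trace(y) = 0.55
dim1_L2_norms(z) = [4.07, 2.19, 2.48, 3.81, 3.79]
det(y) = 0.00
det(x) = -12.83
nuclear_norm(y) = 3.84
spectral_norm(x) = 3.94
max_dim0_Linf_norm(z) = 3.24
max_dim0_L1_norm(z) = 7.4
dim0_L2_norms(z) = [3.6, 2.17, 3.38, 3.25, 4.11]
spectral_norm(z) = 4.83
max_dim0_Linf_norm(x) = 2.16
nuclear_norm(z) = 14.91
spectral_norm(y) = 2.27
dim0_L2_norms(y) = [0.95, 0.55, 0.66, 0.75, 2.05]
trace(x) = 4.36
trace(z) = 4.91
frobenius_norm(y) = 2.53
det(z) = 56.06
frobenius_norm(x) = 6.55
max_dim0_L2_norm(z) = 4.11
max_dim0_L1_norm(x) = 6.68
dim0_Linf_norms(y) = [0.62, 0.37, 0.45, 0.56, 1.26]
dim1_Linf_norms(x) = [2.16, 1.85, 2.04, 2.03, 1.97]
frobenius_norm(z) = 7.51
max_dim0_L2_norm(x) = 3.19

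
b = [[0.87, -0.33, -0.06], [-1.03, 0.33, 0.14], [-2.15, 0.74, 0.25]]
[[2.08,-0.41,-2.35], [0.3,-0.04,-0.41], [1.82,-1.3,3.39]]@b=[[7.28, -2.56, -0.77],[1.18, -0.42, -0.13],[-4.37, 1.48, 0.56]]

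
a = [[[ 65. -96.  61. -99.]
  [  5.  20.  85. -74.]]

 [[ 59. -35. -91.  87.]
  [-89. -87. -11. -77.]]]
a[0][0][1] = -96.0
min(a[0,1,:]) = -74.0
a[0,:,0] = [65.0, 5.0]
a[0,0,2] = 61.0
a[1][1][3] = -77.0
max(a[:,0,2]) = 61.0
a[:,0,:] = [[65.0, -96.0, 61.0, -99.0], [59.0, -35.0, -91.0, 87.0]]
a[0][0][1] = -96.0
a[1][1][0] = -89.0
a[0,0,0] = 65.0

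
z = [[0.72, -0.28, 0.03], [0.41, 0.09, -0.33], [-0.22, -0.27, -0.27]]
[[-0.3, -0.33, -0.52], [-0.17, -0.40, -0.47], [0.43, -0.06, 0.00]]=z @ [[-0.64, -0.48, -0.73], [-0.61, 0.00, 0.05], [-0.46, 0.62, 0.54]]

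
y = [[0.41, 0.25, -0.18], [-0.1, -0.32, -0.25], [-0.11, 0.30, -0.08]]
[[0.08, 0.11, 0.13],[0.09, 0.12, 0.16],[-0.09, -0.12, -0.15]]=y @ [[0.28, 0.37, 0.46], [-0.25, -0.33, -0.42], [-0.16, -0.21, -0.27]]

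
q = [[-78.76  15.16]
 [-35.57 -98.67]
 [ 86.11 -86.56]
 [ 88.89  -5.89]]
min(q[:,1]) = -98.67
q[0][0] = -78.76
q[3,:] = [88.89, -5.89]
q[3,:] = [88.89, -5.89]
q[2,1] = -86.56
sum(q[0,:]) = -63.60000000000001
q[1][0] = -35.57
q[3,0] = 88.89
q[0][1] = 15.16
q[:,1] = [15.16, -98.67, -86.56, -5.89]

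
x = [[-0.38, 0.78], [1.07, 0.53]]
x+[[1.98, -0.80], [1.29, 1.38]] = [[1.6, -0.02], [2.36, 1.91]]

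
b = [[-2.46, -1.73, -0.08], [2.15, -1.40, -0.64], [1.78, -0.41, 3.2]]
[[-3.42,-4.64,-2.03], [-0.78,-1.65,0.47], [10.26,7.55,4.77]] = b@[[0.87, 0.80, 0.67], [0.61, 1.45, 0.17], [2.8, 2.10, 1.14]]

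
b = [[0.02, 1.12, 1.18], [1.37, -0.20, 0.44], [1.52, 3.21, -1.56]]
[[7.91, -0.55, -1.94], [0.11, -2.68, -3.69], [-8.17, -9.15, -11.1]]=b@[[-1.62, -2.41, -3.04],[1.02, -1.31, -1.91],[5.76, 0.82, 0.22]]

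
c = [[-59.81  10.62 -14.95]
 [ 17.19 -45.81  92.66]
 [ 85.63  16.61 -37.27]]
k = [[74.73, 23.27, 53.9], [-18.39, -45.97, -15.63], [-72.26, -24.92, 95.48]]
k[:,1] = [23.27, -45.97, -24.92]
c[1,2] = 92.66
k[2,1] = -24.92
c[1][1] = -45.81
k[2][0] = -72.26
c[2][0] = 85.63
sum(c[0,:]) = -64.14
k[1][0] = -18.39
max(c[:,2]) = 92.66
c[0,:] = [-59.81, 10.62, -14.95]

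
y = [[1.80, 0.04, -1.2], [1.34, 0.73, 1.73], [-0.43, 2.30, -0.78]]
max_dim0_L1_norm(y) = 3.71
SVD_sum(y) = [[-0.06, 0.22, -0.14],[0.13, -0.48, 0.30],[-0.52, 1.99, -1.24]] + [[0.88,  0.47,  0.38],  [1.68,  0.90,  0.73],  [0.31,  0.17,  0.13]] + [[0.97, -0.65, -1.45], [-0.47, 0.31, 0.7], [-0.22, 0.15, 0.33]]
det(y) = -12.25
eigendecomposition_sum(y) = [[(-0.15+0j), 0.33-0.00j, (-0.45-0j)], [(0.34-0j), (-0.75+0j), (1.03+0j)], [(-0.51+0j), (1.12-0j), (-1.54-0j)]] + [[(0.97+0.4j), (-0.14+0.8j), (-0.38+0.42j)], [0.50-0.88j, 0.74+0.23j, 0.35+0.41j], [(0.04-0.77j), (0.59-0.09j), (0.38+0.16j)]] + [[0.97-0.40j, (-0.14-0.8j), -0.38-0.42j], [0.50+0.88j, (0.74-0.23j), (0.35-0.41j)], [(0.04+0.77j), 0.59+0.09j, 0.38-0.16j]]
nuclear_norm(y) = 6.93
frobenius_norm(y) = 4.01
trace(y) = 1.75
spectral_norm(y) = 2.48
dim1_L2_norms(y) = [2.16, 2.31, 2.47]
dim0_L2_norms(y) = [2.28, 2.41, 2.25]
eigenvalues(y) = [(-2.44+0j), (2.1+0.79j), (2.1-0.79j)]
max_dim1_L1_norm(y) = 3.8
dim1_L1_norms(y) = [3.04, 3.8, 3.51]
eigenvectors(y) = [[(0.23+0j), -0.64+0.00j, -0.64-0.00j], [(-0.54+0j), (-0.08+0.61j), (-0.08-0.61j)], [0.81+0.00j, 0.15+0.44j, 0.15-0.44j]]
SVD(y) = [[0.11,  0.46,  -0.88], [-0.23,  0.87,  0.43], [0.97,  0.16,  0.20]] @ diag([2.4842090915278727, 2.3382554146112455, 2.108925509735099]) @ [[-0.22, 0.83, -0.52], [0.82, 0.44, 0.36], [-0.52, 0.35, 0.78]]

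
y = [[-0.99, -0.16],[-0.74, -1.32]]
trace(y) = -2.31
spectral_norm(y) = 1.67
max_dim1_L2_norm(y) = 1.51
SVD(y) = [[-0.47, -0.88],[-0.88, 0.47]] @ diag([1.6701468956415693, 0.7115541771213417]) @ [[0.67, 0.74], [0.74, -0.67]]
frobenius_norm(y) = 1.82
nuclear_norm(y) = 2.38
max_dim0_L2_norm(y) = 1.33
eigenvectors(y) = [[0.59, 0.28], [-0.8, 0.96]]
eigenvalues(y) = [-0.77, -1.54]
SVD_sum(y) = [[-0.52, -0.58], [-0.99, -1.1]] + [[-0.47, 0.42], [0.25, -0.22]]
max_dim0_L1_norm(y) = 1.73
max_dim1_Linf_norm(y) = 1.32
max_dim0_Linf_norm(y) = 1.32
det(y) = 1.19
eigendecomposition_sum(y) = [[-0.55, 0.16], [0.75, -0.22]] + [[-0.44,-0.32], [-1.49,-1.10]]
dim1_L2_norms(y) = [1.0, 1.51]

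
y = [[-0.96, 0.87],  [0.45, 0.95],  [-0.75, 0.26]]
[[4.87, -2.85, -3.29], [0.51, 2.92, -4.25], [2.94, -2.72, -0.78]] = y @ [[-3.21, 4.03, -0.44], [2.06, 1.17, -4.27]]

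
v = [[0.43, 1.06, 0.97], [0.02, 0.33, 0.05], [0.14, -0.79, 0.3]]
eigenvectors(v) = [[0.98, 0.91, -0.94], [0.08, 0.01, -0.19], [0.19, -0.41, 0.28]]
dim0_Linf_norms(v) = [0.43, 1.06, 0.97]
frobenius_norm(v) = 1.76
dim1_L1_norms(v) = [2.46, 0.4, 1.23]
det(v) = 0.00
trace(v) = 1.06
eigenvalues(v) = [0.7, 0.0, 0.36]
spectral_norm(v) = 1.58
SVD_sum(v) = [[0.34, 1.21, 0.78], [0.07, 0.25, 0.16], [-0.11, -0.37, -0.24]] + [[0.09, -0.15, 0.19],  [-0.05, 0.08, -0.11],  [0.25, -0.42, 0.54]] + [[0.0, 0.00, -0.00], [-0.00, -0.00, 0.00], [-0.00, -0.00, 0.00]]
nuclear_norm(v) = 2.36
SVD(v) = [[-0.94, 0.32, -0.12], [-0.19, -0.19, 0.96], [0.29, 0.93, 0.24]] @ diag([1.575144389633445, 0.7834666576536558, 0.0003849042621930367]) @ [[-0.23, -0.82, -0.53],[0.34, -0.58, 0.74],[-0.91, -0.01, 0.41]]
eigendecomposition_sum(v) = [[0.55, -1.00, 1.2],[0.04, -0.08, 0.10],[0.11, -0.19, 0.23]] + [[0.0, -0.01, -0.0], [0.0, -0.0, -0.00], [-0.00, 0.0, 0.00]] + [[-0.12, 2.06, -0.23], [-0.02, 0.41, -0.05], [0.04, -0.6, 0.07]]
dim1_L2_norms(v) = [1.5, 0.33, 0.86]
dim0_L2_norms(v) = [0.45, 1.36, 1.02]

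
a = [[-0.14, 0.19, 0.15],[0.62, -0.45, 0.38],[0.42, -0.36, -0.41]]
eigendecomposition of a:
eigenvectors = [[(-0.65+0j), 0.31-0.05j, (0.31+0.05j)], [(-0.76+0j), 0.06+0.48j, (0.06-0.48j)], [-0.00+0.00j, -0.82+0.00j, (-0.82-0j)]]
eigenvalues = [(0.08+0j), (-0.54+0.24j), (-0.54-0.24j)]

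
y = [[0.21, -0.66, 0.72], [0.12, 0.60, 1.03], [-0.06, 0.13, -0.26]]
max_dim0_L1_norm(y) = 2.01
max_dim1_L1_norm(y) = 1.75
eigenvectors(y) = [[-0.93, -0.98, -0.73],[-0.23, -0.09, 0.67],[0.28, 0.16, 0.14]]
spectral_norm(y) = 1.31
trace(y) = 0.55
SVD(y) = [[-0.51, 0.82, 0.25], [-0.84, -0.54, 0.07], [0.19, -0.18, 0.97]] @ diag([1.3070666806663123, 0.9017026763244355, 0.0029959641687627154]) @ [[-0.17, -0.11, -0.98], [0.13, -0.99, 0.08], [0.98, 0.11, -0.18]]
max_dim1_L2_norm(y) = 1.2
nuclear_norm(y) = 2.21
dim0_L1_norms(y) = [0.39, 1.39, 2.01]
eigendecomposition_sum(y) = [[0.2, -0.03, 1.22], [0.05, -0.01, 0.3], [-0.06, 0.01, -0.36]] + [[0.07, 0.02, 0.27], [0.01, 0.00, 0.02], [-0.01, -0.0, -0.04]] + [[-0.07, -0.65, -0.77], [0.06, 0.61, 0.71], [0.01, 0.13, 0.15]]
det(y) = -0.00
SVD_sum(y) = [[0.11,0.07,0.66], [0.18,0.12,1.07], [-0.04,-0.03,-0.25]] + [[0.10, -0.73, 0.06], [-0.06, 0.48, -0.04], [-0.02, 0.16, -0.01]] + [[0.00, 0.0, -0.00], [0.00, 0.00, -0.00], [0.0, 0.0, -0.0]]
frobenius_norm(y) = 1.59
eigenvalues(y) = [-0.16, 0.03, 0.68]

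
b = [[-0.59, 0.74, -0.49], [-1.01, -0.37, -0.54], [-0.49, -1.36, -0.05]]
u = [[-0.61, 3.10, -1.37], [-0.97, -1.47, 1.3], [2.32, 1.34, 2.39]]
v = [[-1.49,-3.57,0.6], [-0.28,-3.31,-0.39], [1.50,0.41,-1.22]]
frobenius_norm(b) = 2.16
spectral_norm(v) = 5.12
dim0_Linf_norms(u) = [2.32, 3.1, 2.39]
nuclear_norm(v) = 7.17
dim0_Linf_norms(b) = [1.01, 1.36, 0.54]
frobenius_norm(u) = 5.44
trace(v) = -6.02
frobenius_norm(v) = 5.52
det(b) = -0.00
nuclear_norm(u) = 8.69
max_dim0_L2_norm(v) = 4.89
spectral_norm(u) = 3.88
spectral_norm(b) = 1.70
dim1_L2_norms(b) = [1.07, 1.2, 1.45]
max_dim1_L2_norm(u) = 3.59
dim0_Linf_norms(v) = [1.5, 3.57, 1.22]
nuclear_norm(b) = 3.04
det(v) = -0.04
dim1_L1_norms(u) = [5.08, 3.74, 6.05]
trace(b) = -1.01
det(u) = 16.85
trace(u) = 0.31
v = b @ u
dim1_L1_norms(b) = [1.82, 1.92, 1.9]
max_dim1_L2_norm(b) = 1.45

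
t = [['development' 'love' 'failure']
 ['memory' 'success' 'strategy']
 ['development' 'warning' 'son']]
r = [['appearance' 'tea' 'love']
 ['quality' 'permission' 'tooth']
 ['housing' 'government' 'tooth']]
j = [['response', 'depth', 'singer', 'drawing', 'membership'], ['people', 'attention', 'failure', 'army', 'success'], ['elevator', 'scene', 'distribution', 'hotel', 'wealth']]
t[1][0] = 'memory'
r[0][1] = 'tea'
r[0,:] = ['appearance', 'tea', 'love']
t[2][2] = 'son'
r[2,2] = 'tooth'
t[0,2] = 'failure'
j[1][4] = 'success'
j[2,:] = ['elevator', 'scene', 'distribution', 'hotel', 'wealth']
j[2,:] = ['elevator', 'scene', 'distribution', 'hotel', 'wealth']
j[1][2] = 'failure'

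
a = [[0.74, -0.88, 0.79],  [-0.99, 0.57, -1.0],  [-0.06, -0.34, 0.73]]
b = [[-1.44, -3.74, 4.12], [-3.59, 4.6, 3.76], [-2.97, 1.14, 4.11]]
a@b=[[-0.25, -5.92, 2.99],[2.35, 5.18, -6.05],[-0.86, -0.51, 1.47]]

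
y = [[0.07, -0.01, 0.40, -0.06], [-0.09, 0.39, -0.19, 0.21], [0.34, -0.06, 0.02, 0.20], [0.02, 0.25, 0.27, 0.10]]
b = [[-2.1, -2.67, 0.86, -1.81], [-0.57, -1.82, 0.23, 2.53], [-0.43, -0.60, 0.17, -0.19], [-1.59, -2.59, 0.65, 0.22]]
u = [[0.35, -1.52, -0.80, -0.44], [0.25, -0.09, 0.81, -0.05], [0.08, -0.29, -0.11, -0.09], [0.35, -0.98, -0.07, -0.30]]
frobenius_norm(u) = 2.30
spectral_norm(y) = 0.56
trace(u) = -0.15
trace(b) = -3.53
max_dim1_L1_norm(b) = 7.44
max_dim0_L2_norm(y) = 0.52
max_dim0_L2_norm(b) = 4.18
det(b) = -0.00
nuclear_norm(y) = 1.45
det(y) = -0.00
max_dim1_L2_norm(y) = 0.49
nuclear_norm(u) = 3.04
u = b @ y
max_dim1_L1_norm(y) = 0.88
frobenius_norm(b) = 6.00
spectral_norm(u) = 2.11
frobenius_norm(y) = 0.85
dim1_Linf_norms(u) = [1.52, 0.81, 0.29, 0.98]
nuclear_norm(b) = 8.27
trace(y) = 0.58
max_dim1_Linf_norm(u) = 1.52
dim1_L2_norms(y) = [0.41, 0.49, 0.4, 0.38]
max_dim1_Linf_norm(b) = 2.67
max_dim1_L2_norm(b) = 3.94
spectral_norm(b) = 5.09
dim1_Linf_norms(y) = [0.4, 0.39, 0.34, 0.27]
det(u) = -0.00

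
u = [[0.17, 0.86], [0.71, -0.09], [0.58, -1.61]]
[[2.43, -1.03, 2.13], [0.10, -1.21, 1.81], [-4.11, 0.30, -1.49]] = u @ [[0.49, -1.81, 2.79], [2.73, -0.84, 1.93]]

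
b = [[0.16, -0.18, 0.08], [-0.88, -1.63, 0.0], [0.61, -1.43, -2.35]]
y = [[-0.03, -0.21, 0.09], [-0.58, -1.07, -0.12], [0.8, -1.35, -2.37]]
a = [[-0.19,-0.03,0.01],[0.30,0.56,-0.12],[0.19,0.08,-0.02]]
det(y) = 0.39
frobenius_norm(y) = 3.10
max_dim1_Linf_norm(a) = 0.56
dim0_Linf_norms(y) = [0.8, 1.35, 2.37]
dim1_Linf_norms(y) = [0.21, 1.07, 2.37]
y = a + b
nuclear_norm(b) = 4.84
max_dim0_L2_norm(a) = 0.57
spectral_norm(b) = 2.93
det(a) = -0.00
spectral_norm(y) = 2.88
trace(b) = -3.82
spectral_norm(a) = 0.68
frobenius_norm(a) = 0.71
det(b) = 1.17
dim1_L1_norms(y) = [0.33, 1.77, 4.52]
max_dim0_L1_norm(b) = 3.24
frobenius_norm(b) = 3.38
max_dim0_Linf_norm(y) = 2.37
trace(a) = 0.35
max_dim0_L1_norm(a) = 0.68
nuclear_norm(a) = 0.87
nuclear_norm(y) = 4.14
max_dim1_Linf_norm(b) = 2.35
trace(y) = -3.47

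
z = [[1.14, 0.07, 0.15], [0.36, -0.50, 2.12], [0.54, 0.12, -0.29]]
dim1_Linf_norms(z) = [1.14, 2.12, 0.54]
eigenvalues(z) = [1.25, -0.01, -0.89]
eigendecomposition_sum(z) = [[1.13, 0.06, 0.19], [0.79, 0.04, 0.13], [0.46, 0.02, 0.08]] + [[-0.00, 0.00, 0.00], [0.01, -0.00, -0.02], [0.00, -0.00, -0.00]] + [[0.01, 0.01, -0.04], [-0.44, -0.54, 2.01], [0.08, 0.10, -0.36]]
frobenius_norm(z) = 2.57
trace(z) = 0.35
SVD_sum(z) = [[0.09,  -0.08,  0.36], [0.5,  -0.48,  2.09], [-0.04,  0.04,  -0.17]] + [[1.05, 0.15, -0.21], [-0.14, -0.02, 0.03], [0.58, 0.08, -0.12]] + [[-0.00, 0.00, 0.00], [0.0, -0.0, -0.0], [0.00, -0.00, -0.00]]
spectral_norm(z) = 2.24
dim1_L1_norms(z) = [1.36, 2.98, 0.95]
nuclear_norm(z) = 3.49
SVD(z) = [[-0.17, 0.87, -0.46],[-0.98, -0.11, 0.15],[0.08, 0.48, 0.87]] @ diag([2.243671827866752, 1.2478079599589402, 0.003467549592849023]) @ [[-0.23, 0.22, -0.95],[0.97, 0.14, -0.2],[0.09, -0.97, -0.24]]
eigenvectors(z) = [[-0.78, -0.09, 0.02], [-0.54, 0.97, -0.98], [-0.32, 0.24, 0.18]]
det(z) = 0.01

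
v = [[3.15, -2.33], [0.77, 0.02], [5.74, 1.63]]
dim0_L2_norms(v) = [6.59, 2.84]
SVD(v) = [[-0.46, 0.89], [-0.12, 0.01], [-0.88, -0.46]] @ diag([6.601465326056689, 2.8230932589752062]) @ [[-1.00, -0.06], [0.06, -1.0]]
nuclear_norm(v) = 9.42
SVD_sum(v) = [[3.01, 0.17], [0.77, 0.04], [5.81, 0.33]] + [[0.14,  -2.5], [0.0,  -0.02], [-0.07,  1.30]]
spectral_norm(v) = 6.60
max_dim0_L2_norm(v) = 6.59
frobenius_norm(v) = 7.18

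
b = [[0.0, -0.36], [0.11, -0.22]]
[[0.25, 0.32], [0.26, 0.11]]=b @ [[0.95, -0.74],[-0.7, -0.89]]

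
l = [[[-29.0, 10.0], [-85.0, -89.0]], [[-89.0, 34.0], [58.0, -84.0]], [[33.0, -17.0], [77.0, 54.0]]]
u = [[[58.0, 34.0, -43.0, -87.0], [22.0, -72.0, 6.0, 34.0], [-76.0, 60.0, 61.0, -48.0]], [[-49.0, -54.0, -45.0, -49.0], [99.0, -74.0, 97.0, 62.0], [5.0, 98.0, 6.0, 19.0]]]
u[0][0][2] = -43.0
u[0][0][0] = 58.0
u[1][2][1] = 98.0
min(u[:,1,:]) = -74.0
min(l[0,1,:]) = -89.0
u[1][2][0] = 5.0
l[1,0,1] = 34.0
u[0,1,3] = 34.0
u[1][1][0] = 99.0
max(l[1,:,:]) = 58.0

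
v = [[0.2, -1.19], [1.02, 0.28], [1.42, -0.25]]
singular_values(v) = [1.78, 1.22]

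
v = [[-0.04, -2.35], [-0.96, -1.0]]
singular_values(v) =[2.59, 0.86]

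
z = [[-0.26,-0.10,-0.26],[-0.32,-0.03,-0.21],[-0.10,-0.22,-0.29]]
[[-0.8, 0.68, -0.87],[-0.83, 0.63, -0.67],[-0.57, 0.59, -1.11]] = z @ [[1.60, -0.30, 1.2], [-0.21, 0.99, 3.34], [1.56, -2.68, 0.88]]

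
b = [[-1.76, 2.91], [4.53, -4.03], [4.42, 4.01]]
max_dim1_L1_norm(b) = 8.56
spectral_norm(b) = 6.91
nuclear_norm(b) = 12.93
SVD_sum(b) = [[-2.48,2.02], [4.7,-3.82], [0.7,-0.57]] + [[0.72,0.89], [-0.17,-0.21], [3.72,4.58]]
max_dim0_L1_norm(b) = 10.95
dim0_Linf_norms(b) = [4.53, 4.03]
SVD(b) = [[-0.46, 0.19],[0.88, -0.05],[0.13, 0.98]] @ diag([6.909973203771924, 6.01633362797925]) @ [[0.78,-0.63],  [0.63,0.78]]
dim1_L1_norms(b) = [4.67, 8.56, 8.43]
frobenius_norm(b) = 9.16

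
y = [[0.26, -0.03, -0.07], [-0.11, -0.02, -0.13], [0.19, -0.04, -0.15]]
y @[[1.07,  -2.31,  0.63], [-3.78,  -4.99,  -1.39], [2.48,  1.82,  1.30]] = [[0.22, -0.58, 0.11], [-0.36, 0.12, -0.21], [-0.02, -0.51, -0.02]]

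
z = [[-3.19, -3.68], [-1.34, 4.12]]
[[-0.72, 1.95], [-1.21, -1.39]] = z @ [[0.41,-0.16], [-0.16,-0.39]]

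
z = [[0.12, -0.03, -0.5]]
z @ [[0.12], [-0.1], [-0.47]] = [[0.25]]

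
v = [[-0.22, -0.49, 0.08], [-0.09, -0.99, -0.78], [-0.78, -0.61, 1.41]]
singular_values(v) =[1.78, 1.3, 0.0]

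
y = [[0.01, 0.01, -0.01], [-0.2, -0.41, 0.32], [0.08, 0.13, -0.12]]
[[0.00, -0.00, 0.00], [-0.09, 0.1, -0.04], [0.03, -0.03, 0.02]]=y@[[0.1, -0.09, 0.28],[0.21, -0.21, -0.12],[0.04, 0.0, -0.1]]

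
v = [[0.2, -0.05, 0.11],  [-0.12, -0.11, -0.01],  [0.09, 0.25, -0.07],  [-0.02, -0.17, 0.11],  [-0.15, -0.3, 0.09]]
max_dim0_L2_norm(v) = 0.44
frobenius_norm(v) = 0.56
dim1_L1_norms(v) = [0.36, 0.24, 0.41, 0.3, 0.54]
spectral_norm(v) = 0.50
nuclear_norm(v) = 0.79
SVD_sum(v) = [[0.0, 0.0, -0.00], [-0.06, -0.12, 0.04], [0.11, 0.24, -0.08], [-0.07, -0.16, 0.05], [-0.14, -0.3, 0.10]] + [[0.19, -0.05, 0.12],[-0.07, 0.02, -0.04],[-0.01, 0.0, -0.01],[0.06, -0.02, 0.04],[-0.01, 0.00, -0.01]] + [[0.0, -0.00, -0.01], [0.00, -0.0, -0.01], [-0.01, 0.01, 0.01], [-0.01, 0.01, 0.02], [-0.00, 0.0, 0.00]]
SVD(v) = [[-0.01, 0.9, 0.31], [0.28, -0.32, 0.28], [-0.55, -0.05, -0.49], [0.37, 0.29, -0.76], [0.69, -0.06, -0.08]] @ diag([0.5003861144520171, 0.25943510196776665, 0.03173585244778415]) @ [[-0.39, -0.88, 0.28], [0.83, -0.21, 0.51], [0.39, -0.43, -0.81]]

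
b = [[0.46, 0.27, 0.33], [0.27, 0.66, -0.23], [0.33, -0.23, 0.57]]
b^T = [[0.46, 0.27, 0.33], [0.27, 0.66, -0.23], [0.33, -0.23, 0.57]]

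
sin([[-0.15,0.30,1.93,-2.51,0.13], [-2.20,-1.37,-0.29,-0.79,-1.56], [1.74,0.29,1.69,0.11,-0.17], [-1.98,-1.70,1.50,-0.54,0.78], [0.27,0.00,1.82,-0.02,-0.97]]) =[[0.63, 0.54, 0.98, -0.21, 0.37], [0.78, -0.02, -0.50, 0.18, -1.47], [-0.23, -0.63, 0.37, 0.63, 0.37], [-0.51, -0.57, -1.03, 1.27, 0.62], [-0.20, -0.21, 0.61, 0.70, -0.76]]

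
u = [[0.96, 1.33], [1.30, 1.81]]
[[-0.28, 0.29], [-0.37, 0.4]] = u @ [[-0.26, 0.03], [-0.02, 0.20]]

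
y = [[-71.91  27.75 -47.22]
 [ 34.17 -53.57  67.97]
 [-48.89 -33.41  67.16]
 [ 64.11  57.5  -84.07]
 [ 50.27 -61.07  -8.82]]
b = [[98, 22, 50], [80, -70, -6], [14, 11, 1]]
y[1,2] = 67.97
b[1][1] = -70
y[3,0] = 64.11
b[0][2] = 50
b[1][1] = -70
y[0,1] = 27.75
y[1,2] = 67.97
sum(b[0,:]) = 170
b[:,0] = [98, 80, 14]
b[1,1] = -70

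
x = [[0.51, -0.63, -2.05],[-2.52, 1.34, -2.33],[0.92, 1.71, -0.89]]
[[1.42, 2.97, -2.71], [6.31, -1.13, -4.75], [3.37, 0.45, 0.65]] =x@[[-0.48,0.95,0.93], [1.56,-0.76,0.59], [-1.29,-0.98,1.37]]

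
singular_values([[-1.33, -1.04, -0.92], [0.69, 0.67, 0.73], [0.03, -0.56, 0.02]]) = [2.28, 0.49, 0.18]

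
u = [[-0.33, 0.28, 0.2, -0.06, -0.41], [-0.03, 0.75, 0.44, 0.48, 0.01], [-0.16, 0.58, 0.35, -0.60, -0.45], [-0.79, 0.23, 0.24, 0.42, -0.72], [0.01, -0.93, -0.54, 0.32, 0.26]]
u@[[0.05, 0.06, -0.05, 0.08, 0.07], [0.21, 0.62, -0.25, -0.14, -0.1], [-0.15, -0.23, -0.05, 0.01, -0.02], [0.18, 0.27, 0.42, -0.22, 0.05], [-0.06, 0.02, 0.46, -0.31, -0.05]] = [[0.03, 0.08, -0.28, 0.08, -0.04], [0.18, 0.49, -0.0, -0.21, -0.06], [-0.02, 0.10, -0.61, 0.18, -0.08], [0.09, 0.14, -0.18, 0.04, -0.03], [-0.07, -0.36, 0.51, -0.03, 0.11]]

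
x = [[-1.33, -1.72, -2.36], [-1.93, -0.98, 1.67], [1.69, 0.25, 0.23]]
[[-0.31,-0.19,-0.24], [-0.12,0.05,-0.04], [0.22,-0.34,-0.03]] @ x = [[0.37, 0.66, 0.36], [-0.0, 0.15, 0.36], [0.31, -0.05, -1.09]]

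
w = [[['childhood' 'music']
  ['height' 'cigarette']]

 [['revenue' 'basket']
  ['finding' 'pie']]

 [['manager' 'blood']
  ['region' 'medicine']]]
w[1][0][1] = 'basket'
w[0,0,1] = 'music'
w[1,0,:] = ['revenue', 'basket']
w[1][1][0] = 'finding'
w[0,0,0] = 'childhood'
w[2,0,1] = 'blood'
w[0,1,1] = 'cigarette'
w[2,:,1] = ['blood', 'medicine']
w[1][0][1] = 'basket'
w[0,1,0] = 'height'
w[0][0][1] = 'music'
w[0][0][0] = 'childhood'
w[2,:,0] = ['manager', 'region']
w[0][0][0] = 'childhood'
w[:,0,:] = [['childhood', 'music'], ['revenue', 'basket'], ['manager', 'blood']]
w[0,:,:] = [['childhood', 'music'], ['height', 'cigarette']]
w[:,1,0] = ['height', 'finding', 'region']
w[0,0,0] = 'childhood'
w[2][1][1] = 'medicine'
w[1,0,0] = 'revenue'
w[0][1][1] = 'cigarette'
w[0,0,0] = 'childhood'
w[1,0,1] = 'basket'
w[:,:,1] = [['music', 'cigarette'], ['basket', 'pie'], ['blood', 'medicine']]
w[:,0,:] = [['childhood', 'music'], ['revenue', 'basket'], ['manager', 'blood']]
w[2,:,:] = [['manager', 'blood'], ['region', 'medicine']]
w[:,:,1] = [['music', 'cigarette'], ['basket', 'pie'], ['blood', 'medicine']]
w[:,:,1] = [['music', 'cigarette'], ['basket', 'pie'], ['blood', 'medicine']]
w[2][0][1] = 'blood'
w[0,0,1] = 'music'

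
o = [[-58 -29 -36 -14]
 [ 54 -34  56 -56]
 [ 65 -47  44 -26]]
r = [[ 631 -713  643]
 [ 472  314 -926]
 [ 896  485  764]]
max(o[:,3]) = -14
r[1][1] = 314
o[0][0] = -58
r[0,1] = -713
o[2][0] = 65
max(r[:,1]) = 485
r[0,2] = 643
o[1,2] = 56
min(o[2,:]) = -47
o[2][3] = -26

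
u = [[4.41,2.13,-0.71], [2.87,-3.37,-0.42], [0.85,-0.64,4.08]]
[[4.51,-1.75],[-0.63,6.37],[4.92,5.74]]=u @ [[0.84, 0.53], [0.76, -1.57], [1.15, 1.05]]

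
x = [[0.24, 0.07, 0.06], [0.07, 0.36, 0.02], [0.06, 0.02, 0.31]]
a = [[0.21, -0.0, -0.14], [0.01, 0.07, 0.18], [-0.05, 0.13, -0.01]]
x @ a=[[0.05, 0.01, -0.02], [0.02, 0.03, 0.05], [-0.0, 0.04, -0.01]]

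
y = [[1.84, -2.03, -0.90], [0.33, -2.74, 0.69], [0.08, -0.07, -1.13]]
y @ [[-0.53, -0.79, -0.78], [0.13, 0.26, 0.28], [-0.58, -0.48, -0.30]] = [[-0.72,-1.55,-1.73], [-0.93,-1.30,-1.23], [0.6,0.46,0.26]]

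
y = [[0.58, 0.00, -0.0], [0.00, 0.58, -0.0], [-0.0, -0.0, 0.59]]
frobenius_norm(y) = 1.01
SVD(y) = [[0.0, 0.0, 1.0], [0.00, 1.0, 0.00], [1.00, 0.0, 0.0]] @ diag([0.59, 0.58, 0.58]) @ [[0.0, 0.0, 1.0], [0.00, 1.00, 0.0], [1.00, 0.00, 0.0]]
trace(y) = 1.75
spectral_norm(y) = 0.59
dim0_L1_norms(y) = [0.58, 0.58, 0.59]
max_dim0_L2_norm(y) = 0.59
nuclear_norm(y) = 1.75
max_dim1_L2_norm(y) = 0.59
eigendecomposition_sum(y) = [[0.58, 0.0, 0.0],[0.00, 0.00, 0.00],[0.0, 0.0, 0.0]] + [[0.00, 0.00, 0.00], [0.0, 0.58, 0.0], [0.00, 0.0, 0.0]] + [[0.00, 0.00, 0.00], [0.0, 0.0, 0.0], [0.00, 0.00, 0.59]]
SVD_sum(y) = [[0.00, 0.00, 0.00], [0.0, 0.0, 0.00], [0.00, 0.0, 0.59]] + [[0.0, 0.0, 0.0], [0.00, 0.58, 0.0], [0.00, 0.00, 0.00]] + [[0.58,0.00,0.0],[0.0,0.0,0.00],[0.00,0.0,0.00]]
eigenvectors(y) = [[1.00, 0.00, 0.00], [0.00, 1.00, 0.0], [0.0, 0.0, 1.0]]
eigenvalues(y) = [0.58, 0.58, 0.59]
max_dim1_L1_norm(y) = 0.59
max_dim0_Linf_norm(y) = 0.59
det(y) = 0.20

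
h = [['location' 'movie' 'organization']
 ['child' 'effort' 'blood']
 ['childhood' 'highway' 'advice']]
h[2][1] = 'highway'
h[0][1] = 'movie'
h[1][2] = 'blood'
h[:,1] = ['movie', 'effort', 'highway']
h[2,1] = 'highway'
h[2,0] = 'childhood'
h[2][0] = 'childhood'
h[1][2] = 'blood'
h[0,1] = 'movie'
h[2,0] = 'childhood'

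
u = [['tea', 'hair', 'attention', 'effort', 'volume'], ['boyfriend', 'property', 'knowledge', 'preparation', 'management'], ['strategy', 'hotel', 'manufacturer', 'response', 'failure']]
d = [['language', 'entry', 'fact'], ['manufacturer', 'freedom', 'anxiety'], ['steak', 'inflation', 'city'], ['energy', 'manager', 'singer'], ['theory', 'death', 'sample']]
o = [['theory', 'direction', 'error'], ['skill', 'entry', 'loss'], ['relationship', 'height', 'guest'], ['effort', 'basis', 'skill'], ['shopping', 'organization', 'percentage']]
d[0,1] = 'entry'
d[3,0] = 'energy'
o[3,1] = 'basis'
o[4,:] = ['shopping', 'organization', 'percentage']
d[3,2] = 'singer'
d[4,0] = 'theory'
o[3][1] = 'basis'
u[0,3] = 'effort'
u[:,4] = ['volume', 'management', 'failure']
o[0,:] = ['theory', 'direction', 'error']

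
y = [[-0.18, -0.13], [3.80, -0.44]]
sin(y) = [[-0.25, -0.13], [3.91, -0.51]]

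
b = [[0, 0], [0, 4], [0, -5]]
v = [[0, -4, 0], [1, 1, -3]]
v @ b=[[0, -16], [0, 19]]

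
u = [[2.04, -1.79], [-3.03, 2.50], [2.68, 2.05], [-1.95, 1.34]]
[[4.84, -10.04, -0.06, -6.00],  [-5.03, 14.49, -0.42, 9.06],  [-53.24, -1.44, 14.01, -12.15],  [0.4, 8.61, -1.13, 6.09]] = u@[[-9.51, -2.58, 2.78, -3.79], [-13.54, 2.67, 3.2, -0.97]]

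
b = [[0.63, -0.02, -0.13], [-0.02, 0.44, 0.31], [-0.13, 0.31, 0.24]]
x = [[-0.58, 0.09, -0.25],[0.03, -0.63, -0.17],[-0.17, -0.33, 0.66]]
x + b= [[0.05, 0.07, -0.38], [0.01, -0.19, 0.14], [-0.3, -0.02, 0.90]]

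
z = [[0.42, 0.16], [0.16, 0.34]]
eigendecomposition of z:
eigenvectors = [[0.79, -0.62],[0.62, 0.79]]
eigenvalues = [0.54, 0.22]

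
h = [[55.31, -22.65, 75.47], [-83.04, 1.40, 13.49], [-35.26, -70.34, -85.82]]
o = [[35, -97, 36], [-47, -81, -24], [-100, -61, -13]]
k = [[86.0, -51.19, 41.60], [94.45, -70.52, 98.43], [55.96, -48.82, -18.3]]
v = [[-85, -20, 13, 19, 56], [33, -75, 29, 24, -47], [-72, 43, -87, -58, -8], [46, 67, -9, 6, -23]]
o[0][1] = -97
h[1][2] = 13.49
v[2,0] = -72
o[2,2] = -13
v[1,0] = 33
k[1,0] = 94.45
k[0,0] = 86.0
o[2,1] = -61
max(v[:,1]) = 67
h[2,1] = -70.34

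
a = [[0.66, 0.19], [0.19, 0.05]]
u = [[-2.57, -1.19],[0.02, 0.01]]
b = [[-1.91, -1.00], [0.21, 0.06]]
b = u + a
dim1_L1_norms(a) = [0.85, 0.24]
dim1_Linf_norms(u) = [2.57, 0.02]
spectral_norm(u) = 2.83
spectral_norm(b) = 2.17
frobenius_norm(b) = 2.17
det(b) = 0.10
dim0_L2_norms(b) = [1.92, 1.0]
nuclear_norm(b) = 2.21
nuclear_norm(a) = 0.72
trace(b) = -1.85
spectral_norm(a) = 0.71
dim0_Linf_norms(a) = [0.66, 0.19]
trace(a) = 0.71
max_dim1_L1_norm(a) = 0.85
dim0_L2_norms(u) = [2.57, 1.19]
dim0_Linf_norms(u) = [2.57, 1.19]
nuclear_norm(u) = 2.83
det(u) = -0.00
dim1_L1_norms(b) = [2.91, 0.27]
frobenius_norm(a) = 0.71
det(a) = -0.00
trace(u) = -2.56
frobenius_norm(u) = 2.83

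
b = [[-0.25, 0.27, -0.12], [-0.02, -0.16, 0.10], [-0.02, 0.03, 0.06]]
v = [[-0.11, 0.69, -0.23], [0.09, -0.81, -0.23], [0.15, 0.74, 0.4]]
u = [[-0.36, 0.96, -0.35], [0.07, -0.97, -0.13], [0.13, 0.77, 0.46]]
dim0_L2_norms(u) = [0.39, 1.57, 0.59]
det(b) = 0.00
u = v + b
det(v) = -0.07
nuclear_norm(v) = 1.92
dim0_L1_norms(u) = [0.56, 2.7, 0.94]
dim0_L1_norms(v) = [0.35, 2.24, 0.86]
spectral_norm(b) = 0.41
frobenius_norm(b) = 0.44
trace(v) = -0.52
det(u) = 0.01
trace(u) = -0.87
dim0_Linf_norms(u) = [0.36, 0.97, 0.46]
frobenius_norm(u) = 1.72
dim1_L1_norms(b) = [0.64, 0.28, 0.11]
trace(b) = -0.35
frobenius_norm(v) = 1.41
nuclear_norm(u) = 2.27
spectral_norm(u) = 1.58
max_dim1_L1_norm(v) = 1.29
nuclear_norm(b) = 0.61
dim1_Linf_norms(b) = [0.27, 0.16, 0.06]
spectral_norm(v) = 1.32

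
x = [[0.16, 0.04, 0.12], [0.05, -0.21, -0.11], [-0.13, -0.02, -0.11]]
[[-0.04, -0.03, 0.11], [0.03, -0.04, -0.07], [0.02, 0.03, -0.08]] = x @ [[-0.26, -0.10, 0.74], [-0.27, 0.29, 0.65], [0.13, -0.21, -0.30]]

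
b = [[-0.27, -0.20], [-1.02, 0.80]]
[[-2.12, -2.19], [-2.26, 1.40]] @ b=[[2.81, -1.33], [-0.82, 1.57]]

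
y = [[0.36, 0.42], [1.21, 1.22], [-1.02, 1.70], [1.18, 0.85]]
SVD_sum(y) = [[0.25, 0.48], [0.76, 1.46], [0.48, 0.92], [0.6, 1.15]] + [[0.11, -0.06], [0.45, -0.24], [-1.50, 0.78], [0.58, -0.3]]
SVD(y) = [[-0.22, 0.07], [-0.68, 0.27], [-0.43, -0.9], [-0.54, 0.35]] @ diag([2.3968529725445604, 1.8865035987255105]) @ [[-0.46, -0.89], [0.89, -0.46]]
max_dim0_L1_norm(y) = 4.19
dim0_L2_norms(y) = [2.01, 2.3]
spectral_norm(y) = 2.40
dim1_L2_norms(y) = [0.55, 1.72, 1.98, 1.45]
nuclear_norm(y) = 4.28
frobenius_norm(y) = 3.05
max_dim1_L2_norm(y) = 1.98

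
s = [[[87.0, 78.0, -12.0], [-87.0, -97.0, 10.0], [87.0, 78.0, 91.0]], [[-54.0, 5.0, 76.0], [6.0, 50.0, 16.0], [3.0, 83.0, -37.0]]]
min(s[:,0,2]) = -12.0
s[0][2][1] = 78.0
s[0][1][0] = -87.0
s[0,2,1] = 78.0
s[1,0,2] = 76.0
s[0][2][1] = 78.0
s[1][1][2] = 16.0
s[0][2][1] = 78.0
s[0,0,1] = 78.0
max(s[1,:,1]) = 83.0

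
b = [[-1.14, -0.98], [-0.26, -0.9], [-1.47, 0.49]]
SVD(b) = [[-0.73, -0.4],[-0.28, -0.57],[-0.63, 0.72]] @ diag([1.9380710149614722, 1.33509577969755]) @ [[0.94, 0.34], [-0.34, 0.94]]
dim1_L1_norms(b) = [2.12, 1.16, 1.96]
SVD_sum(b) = [[-1.32, -0.48], [-0.52, -0.19], [-1.14, -0.41]] + [[0.18, -0.5], [0.26, -0.71], [-0.33, 0.9]]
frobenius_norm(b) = 2.35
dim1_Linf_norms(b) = [1.14, 0.9, 1.47]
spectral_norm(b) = 1.94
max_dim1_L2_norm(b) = 1.55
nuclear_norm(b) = 3.27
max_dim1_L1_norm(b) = 2.12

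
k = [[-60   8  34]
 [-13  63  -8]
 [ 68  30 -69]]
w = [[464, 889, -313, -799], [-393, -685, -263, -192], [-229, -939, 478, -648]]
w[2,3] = -648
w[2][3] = -648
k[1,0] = -13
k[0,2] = 34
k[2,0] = 68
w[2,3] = -648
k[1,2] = -8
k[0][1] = 8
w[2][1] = -939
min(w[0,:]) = -799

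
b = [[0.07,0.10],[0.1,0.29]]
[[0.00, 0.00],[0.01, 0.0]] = b @ [[0.02, 0.01], [0.02, 0.01]]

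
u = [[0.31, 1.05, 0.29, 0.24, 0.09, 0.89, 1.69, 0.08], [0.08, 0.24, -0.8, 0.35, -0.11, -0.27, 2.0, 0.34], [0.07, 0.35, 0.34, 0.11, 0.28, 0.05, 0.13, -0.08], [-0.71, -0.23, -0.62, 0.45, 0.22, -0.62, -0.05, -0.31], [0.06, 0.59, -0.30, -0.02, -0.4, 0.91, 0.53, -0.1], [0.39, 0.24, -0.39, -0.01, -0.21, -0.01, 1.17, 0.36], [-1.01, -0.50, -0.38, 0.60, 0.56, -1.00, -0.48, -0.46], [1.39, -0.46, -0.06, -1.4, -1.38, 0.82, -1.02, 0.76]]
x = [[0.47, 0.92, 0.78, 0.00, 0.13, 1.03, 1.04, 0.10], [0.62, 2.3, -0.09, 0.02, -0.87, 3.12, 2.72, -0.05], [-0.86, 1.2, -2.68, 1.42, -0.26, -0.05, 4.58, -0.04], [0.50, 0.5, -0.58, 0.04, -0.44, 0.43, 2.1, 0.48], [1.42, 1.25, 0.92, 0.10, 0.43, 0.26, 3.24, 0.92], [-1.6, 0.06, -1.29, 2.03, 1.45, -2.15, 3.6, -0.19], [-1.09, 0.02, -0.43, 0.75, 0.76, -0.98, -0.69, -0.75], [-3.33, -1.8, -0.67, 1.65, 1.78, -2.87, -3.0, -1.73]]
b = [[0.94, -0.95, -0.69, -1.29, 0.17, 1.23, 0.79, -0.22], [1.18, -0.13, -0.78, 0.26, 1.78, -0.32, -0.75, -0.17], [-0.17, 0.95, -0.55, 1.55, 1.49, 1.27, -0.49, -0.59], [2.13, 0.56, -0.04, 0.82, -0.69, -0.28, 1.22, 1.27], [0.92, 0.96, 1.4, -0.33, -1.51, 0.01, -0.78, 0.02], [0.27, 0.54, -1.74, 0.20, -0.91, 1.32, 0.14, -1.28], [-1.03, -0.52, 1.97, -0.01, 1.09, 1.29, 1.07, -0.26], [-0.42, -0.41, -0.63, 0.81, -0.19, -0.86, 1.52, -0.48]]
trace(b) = 1.48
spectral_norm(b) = 3.79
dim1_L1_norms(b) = [6.28, 5.37, 7.06, 7.01, 5.93, 6.4, 7.24, 5.32]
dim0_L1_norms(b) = [7.06, 5.02, 7.8, 5.27, 7.83, 6.58, 6.76, 4.29]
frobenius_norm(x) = 12.46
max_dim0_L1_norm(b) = 7.83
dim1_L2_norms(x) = [1.96, 4.86, 5.69, 2.42, 4.0, 5.3, 2.12, 6.4]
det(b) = 0.97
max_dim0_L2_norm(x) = 8.17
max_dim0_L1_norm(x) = 20.97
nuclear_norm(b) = 19.15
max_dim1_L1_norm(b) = 7.24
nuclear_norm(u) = 9.69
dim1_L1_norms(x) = [4.47, 9.79, 11.09, 5.07, 8.54, 12.37, 5.47, 16.83]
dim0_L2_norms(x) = [4.3, 3.55, 3.36, 3.07, 2.66, 4.99, 8.17, 2.16]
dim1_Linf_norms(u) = [1.69, 2.0, 0.35, 0.71, 0.91, 1.17, 1.01, 1.4]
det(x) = 0.00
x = b @ u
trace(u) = 1.21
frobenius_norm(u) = 5.25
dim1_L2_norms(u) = [2.24, 2.24, 0.6, 1.29, 1.31, 1.38, 1.88, 2.88]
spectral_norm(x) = 9.42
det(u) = 0.00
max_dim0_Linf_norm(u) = 2.0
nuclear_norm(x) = 22.28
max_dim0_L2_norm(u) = 3.13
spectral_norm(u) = 3.50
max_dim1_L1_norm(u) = 7.29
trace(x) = -4.01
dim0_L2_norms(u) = [1.93, 1.48, 1.27, 1.65, 1.6, 1.94, 3.13, 1.07]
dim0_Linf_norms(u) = [1.39, 1.05, 0.8, 1.4, 1.38, 1.0, 2.0, 0.76]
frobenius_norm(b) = 7.60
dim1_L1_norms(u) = [4.64, 4.19, 1.41, 3.21, 2.91, 2.78, 4.99, 7.29]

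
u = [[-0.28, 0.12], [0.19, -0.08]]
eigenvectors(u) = [[-0.83, -0.39], [0.56, -0.92]]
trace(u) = -0.36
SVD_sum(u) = [[-0.28, 0.12], [0.19, -0.08]] + [[0.00, 0.00], [0.0, 0.0]]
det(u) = -0.00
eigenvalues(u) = [-0.36, 0.0]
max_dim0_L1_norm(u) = 0.47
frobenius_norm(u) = 0.37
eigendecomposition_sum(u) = [[-0.28, 0.12], [0.19, -0.08]] + [[0.00, 0.0], [0.0, 0.00]]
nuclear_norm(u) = 0.37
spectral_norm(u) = 0.37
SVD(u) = [[-0.83, 0.56], [0.56, 0.83]] @ diag([0.36782987566588965, 0.001087459248044652]) @ [[0.92, -0.39],[0.39, 0.92]]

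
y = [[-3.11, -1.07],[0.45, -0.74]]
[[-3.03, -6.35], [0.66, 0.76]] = y @ [[1.06, 1.98], [-0.25, 0.18]]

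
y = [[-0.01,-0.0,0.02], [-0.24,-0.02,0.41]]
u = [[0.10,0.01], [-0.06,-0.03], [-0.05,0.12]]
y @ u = [[-0.00, 0.0], [-0.04, 0.05]]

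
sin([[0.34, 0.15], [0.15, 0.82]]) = [[0.33, 0.12],  [0.12, 0.72]]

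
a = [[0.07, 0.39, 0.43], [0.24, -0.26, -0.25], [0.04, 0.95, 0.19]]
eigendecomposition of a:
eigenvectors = [[0.83+0.00j, 0.03-0.47j, 0.03+0.47j], [(0.09+0j), (-0.31+0.36j), (-0.31-0.36j)], [0.56+0.00j, 0.74+0.00j, 0.74-0.00j]]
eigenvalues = [(0.4+0j), (-0.2+0.44j), (-0.2-0.44j)]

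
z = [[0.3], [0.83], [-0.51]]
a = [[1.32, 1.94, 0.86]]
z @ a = [[0.4,0.58,0.26], [1.1,1.61,0.71], [-0.67,-0.99,-0.44]]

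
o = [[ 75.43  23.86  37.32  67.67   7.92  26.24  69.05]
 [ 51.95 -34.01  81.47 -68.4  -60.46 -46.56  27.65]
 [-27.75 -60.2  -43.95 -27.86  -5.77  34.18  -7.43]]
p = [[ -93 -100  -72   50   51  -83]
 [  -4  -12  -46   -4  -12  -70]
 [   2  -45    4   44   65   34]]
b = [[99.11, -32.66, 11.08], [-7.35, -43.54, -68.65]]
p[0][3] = 50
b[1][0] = -7.35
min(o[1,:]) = -68.4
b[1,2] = -68.65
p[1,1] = -12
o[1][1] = -34.01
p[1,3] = -4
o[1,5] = -46.56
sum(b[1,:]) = -119.54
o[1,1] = -34.01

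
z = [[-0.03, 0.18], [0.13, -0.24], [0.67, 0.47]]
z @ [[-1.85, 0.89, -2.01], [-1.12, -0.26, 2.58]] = [[-0.15,  -0.07,  0.52], [0.03,  0.18,  -0.88], [-1.77,  0.47,  -0.13]]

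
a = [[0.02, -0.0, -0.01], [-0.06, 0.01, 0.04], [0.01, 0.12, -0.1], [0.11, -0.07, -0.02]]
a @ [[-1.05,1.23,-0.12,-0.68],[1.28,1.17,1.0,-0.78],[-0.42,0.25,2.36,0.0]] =[[-0.02, 0.02, -0.03, -0.01], [0.06, -0.05, 0.11, 0.03], [0.19, 0.13, -0.12, -0.10], [-0.2, 0.05, -0.13, -0.02]]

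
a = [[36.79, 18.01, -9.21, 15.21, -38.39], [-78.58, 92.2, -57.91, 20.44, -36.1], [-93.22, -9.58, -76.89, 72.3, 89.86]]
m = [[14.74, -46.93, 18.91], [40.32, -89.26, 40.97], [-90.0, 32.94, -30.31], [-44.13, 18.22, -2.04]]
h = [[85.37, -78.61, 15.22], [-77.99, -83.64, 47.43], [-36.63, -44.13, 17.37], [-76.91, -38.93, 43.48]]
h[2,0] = -36.63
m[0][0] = 14.74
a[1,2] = -57.91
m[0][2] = 18.91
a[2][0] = -93.22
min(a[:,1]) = -9.58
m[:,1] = [-46.93, -89.26, 32.94, 18.22]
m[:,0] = [14.74, 40.32, -90.0, -44.13]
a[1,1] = 92.2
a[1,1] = 92.2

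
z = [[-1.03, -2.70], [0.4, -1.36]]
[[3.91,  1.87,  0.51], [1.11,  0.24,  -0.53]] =z @ [[-0.94, -0.77, -0.86],[-1.09, -0.4, 0.14]]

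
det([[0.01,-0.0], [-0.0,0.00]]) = 0.000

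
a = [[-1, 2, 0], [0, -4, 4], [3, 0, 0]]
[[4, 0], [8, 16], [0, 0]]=a@ [[0, 0], [2, 0], [4, 4]]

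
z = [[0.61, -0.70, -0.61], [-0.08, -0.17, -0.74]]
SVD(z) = [[-0.87, -0.48], [-0.48, 0.87]] @ diag([1.234285275699809, 0.5418854659341269]) @ [[-0.4, 0.56, 0.72],[-0.68, 0.35, -0.65]]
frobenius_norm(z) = 1.35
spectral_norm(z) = 1.23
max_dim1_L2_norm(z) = 1.11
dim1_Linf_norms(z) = [0.7, 0.74]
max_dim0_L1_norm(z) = 1.35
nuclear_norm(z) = 1.78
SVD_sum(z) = [[0.43, -0.61, -0.78], [0.24, -0.34, -0.43]] + [[0.18,-0.09,0.17], [-0.32,0.17,-0.31]]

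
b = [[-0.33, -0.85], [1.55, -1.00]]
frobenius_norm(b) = 2.06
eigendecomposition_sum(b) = [[-0.16+0.65j, -0.42-0.26j], [(0.78+0.47j), (-0.5+0.45j)]] + [[(-0.16-0.65j),  -0.42+0.26j], [(0.78-0.47j),  (-0.5-0.45j)]]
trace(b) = -1.33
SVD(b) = [[0.13, 0.99], [0.99, -0.13]] @ diag([1.8564263160402175, 0.8874577922996372]) @ [[0.81, -0.59], [-0.59, -0.81]]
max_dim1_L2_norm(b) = 1.84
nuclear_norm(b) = 2.74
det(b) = 1.65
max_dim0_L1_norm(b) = 1.88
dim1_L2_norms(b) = [0.91, 1.84]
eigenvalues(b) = [(-0.66+1.1j), (-0.66-1.1j)]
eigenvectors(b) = [[0.17+0.57j, (0.17-0.57j)], [(0.8+0j), 0.80-0.00j]]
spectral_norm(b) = 1.86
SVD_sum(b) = [[0.19,-0.14],[1.48,-1.09]] + [[-0.52, -0.71], [0.07, 0.09]]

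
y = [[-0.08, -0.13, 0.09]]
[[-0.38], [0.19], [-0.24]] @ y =[[0.03, 0.05, -0.03], [-0.02, -0.02, 0.02], [0.02, 0.03, -0.02]]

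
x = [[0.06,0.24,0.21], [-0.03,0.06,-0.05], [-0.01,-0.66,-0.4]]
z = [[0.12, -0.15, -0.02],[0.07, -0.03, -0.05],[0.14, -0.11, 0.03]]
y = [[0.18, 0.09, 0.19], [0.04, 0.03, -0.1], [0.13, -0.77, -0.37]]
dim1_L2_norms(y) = [0.28, 0.11, 0.86]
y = x + z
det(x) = -0.00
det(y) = -0.02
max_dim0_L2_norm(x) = 0.7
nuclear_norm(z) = 0.37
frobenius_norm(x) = 0.84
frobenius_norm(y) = 0.91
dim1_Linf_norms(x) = [0.24, 0.06, 0.66]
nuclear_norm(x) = 0.96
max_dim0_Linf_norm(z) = 0.15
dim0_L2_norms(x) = [0.07, 0.7, 0.45]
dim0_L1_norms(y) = [0.35, 0.89, 0.66]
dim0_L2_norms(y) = [0.23, 0.78, 0.43]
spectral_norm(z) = 0.27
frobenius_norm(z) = 0.28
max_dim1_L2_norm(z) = 0.19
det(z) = 0.00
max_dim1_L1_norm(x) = 1.07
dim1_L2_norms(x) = [0.32, 0.08, 0.77]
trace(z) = 0.12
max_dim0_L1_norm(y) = 0.89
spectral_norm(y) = 0.88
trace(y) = -0.16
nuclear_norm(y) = 1.22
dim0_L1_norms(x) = [0.1, 0.96, 0.66]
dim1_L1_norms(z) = [0.29, 0.15, 0.28]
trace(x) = -0.28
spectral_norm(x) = 0.83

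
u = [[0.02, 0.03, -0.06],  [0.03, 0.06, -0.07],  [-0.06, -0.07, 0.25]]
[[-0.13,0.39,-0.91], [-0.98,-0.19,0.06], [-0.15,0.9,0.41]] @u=[[0.06, 0.08, -0.25], [-0.03, -0.04, 0.09], [-0.0, 0.02, 0.05]]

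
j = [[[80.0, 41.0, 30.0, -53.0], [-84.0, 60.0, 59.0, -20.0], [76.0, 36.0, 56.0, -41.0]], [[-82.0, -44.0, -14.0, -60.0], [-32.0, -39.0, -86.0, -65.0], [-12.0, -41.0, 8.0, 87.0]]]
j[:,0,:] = [[80.0, 41.0, 30.0, -53.0], [-82.0, -44.0, -14.0, -60.0]]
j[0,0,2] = 30.0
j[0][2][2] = 56.0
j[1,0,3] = -60.0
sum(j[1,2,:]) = 42.0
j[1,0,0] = -82.0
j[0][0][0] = 80.0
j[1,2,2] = 8.0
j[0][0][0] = 80.0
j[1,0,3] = -60.0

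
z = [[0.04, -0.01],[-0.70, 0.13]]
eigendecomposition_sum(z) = [[-0.01, -0.00], [-0.04, -0.00]] + [[0.05,-0.01], [-0.66,0.13]]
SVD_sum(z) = [[0.04, -0.01], [-0.70, 0.13]] + [[-0.0, -0.0], [-0.0, -0.00]]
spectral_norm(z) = 0.71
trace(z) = 0.17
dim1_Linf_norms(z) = [0.04, 0.7]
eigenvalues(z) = [-0.01, 0.18]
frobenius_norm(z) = 0.71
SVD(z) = [[-0.06, 1.0], [1.00, 0.06]] @ diag([0.7131575067904552, 0.002523986612860414]) @ [[-0.98, 0.18],[-0.18, -0.98]]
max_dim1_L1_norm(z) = 0.83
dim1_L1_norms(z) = [0.05, 0.83]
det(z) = -0.00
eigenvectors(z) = [[-0.20, 0.07], [-0.98, -1.0]]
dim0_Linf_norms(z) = [0.7, 0.13]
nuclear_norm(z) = 0.72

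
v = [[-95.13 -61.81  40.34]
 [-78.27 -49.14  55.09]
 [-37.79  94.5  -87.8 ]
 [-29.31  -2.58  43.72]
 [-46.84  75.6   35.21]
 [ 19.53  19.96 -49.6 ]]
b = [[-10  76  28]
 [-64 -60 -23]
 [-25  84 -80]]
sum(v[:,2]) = 36.96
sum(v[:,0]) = -267.80999999999995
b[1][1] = -60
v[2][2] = -87.8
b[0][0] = -10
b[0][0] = -10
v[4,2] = 35.21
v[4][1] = 75.6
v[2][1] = 94.5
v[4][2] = 35.21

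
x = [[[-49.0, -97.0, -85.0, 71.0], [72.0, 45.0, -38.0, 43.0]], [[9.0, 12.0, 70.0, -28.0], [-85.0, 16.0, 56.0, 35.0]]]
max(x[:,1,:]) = 72.0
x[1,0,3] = -28.0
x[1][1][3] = 35.0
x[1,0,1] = 12.0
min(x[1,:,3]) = -28.0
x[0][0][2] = -85.0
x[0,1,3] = 43.0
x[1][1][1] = 16.0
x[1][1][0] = -85.0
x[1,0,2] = 70.0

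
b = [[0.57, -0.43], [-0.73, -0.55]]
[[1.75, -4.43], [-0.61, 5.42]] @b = [[4.23, 1.68], [-4.3, -2.72]]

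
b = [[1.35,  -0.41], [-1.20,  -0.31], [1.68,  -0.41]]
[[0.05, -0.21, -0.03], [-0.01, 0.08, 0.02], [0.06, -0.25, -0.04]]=b @ [[0.02, -0.11, -0.02], [-0.06, 0.16, 0.01]]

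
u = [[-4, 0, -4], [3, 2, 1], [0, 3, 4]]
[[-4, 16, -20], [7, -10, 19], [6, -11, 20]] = u @ [[1, -2, 3], [2, -1, 4], [0, -2, 2]]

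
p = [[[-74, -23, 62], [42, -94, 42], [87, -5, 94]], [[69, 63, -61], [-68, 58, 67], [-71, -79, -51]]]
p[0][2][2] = 94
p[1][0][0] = 69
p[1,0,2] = -61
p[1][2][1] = -79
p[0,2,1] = -5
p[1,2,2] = -51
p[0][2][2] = 94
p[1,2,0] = -71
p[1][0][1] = 63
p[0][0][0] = -74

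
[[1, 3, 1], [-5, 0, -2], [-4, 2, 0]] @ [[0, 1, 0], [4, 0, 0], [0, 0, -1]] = [[12, 1, -1], [0, -5, 2], [8, -4, 0]]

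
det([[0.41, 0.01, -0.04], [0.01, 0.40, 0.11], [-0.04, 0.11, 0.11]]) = 0.012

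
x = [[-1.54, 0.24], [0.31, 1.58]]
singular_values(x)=[1.62, 1.54]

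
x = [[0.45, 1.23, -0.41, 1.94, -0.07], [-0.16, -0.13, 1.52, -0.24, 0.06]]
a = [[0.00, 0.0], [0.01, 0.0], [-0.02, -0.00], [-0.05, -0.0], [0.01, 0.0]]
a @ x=[[0.00, 0.00, 0.0, 0.0, 0.0], [0.0, 0.01, -0.00, 0.02, -0.00], [-0.01, -0.02, 0.01, -0.04, 0.0], [-0.02, -0.06, 0.02, -0.10, 0.00], [0.00, 0.01, -0.0, 0.02, -0.00]]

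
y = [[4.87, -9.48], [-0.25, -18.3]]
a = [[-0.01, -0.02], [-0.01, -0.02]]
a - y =[[-4.88, 9.46], [0.24, 18.28]]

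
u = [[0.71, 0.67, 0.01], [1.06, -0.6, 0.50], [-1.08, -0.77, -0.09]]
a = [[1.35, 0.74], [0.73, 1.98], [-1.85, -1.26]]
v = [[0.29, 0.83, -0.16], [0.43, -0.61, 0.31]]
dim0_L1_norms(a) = [3.93, 3.98]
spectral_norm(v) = 1.08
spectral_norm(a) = 3.27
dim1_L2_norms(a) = [1.54, 2.11, 2.24]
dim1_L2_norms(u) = [0.98, 1.32, 1.33]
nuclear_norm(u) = 2.92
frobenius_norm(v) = 1.20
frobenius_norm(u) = 2.11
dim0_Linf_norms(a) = [1.85, 1.98]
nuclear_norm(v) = 1.62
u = a @ v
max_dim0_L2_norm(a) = 2.46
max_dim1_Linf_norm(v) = 0.83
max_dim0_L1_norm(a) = 3.98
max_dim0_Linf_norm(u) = 1.08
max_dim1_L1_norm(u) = 2.16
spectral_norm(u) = 1.78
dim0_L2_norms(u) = [1.67, 1.18, 0.51]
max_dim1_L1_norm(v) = 1.35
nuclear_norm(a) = 4.34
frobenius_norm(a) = 3.44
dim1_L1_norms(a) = [2.09, 2.71, 3.11]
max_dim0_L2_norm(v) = 1.03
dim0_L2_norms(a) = [2.4, 2.46]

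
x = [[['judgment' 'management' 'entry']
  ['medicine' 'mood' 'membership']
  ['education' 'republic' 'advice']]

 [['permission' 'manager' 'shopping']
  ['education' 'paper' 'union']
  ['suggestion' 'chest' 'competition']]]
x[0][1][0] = 'medicine'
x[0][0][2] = 'entry'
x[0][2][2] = 'advice'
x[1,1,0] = 'education'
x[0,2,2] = 'advice'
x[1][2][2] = 'competition'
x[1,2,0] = 'suggestion'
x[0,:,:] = [['judgment', 'management', 'entry'], ['medicine', 'mood', 'membership'], ['education', 'republic', 'advice']]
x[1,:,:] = [['permission', 'manager', 'shopping'], ['education', 'paper', 'union'], ['suggestion', 'chest', 'competition']]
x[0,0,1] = 'management'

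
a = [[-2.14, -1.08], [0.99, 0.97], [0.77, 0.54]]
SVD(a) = [[-0.82,-0.53], [0.47,-0.83], [0.32,-0.16]] @ diag([2.900556977706546, 0.37184569256328603]) @ [[0.85, 0.52], [0.52, -0.85]]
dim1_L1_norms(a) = [3.22, 1.96, 1.31]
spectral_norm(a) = 2.90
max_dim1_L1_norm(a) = 3.22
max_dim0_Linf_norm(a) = 2.14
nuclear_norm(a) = 3.27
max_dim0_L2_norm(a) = 2.48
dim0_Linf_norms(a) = [2.14, 1.08]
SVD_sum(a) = [[-2.04, -1.25], [1.15, 0.71], [0.80, 0.49]] + [[-0.10, 0.17],[-0.16, 0.26],[-0.03, 0.05]]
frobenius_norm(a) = 2.92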